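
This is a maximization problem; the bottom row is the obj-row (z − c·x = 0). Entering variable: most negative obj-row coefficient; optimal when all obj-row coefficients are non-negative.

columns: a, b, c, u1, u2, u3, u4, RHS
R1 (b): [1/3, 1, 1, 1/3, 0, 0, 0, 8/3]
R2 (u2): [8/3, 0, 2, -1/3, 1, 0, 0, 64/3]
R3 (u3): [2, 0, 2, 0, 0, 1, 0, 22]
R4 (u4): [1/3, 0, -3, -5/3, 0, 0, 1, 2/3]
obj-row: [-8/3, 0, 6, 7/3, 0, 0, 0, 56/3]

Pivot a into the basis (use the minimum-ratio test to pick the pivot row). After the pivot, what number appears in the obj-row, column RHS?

24

Ratio test on column a — row 1: (8/3)/(1/3) = 8; row 2: (64/3)/(8/3) = 8; row 3: 22/2 = 11; row 4: (2/3)/(1/3) = 2. Minimum is 2 at row 4 (u4 leaves); pivot element 1/3.
Divide row 4 by 1/3; eliminate column a from the other rows.
obj-row update in column RHS: 56/3 − (-8/3)·2 = 24.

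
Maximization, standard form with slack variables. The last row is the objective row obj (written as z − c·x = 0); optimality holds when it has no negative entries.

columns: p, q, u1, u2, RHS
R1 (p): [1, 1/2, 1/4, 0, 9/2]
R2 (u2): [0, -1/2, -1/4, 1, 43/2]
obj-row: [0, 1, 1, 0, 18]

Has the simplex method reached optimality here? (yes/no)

Every obj-row coefficient is ≥ 0, so the tableau is optimal.

yes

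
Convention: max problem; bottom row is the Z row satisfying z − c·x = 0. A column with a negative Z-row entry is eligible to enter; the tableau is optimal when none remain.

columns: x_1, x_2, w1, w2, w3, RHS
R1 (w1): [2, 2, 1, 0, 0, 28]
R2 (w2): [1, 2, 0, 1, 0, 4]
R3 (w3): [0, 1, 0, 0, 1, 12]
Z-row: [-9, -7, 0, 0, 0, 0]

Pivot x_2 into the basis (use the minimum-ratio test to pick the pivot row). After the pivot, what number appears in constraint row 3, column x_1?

-1/2

Ratio test on column x_2 — row 1: 28/2 = 14; row 2: 4/2 = 2; row 3: 12/1 = 12. Minimum is 2 at row 2 (w2 leaves); pivot element 2.
Divide row 2 by 2; eliminate column x_2 from the other rows.
Row 3 update in column x_1: 0 − 1·(1/2) = -1/2.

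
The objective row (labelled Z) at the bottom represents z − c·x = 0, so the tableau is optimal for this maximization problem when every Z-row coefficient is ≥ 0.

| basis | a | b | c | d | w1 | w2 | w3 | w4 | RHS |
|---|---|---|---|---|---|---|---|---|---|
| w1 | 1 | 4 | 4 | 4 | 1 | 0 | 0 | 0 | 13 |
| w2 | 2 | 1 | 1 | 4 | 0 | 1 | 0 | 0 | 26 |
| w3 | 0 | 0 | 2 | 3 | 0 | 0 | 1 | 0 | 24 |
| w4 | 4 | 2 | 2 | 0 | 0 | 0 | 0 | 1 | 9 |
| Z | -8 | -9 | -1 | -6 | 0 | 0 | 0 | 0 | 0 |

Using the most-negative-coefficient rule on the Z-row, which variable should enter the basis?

b

Negative Z-row entries: a: -8, b: -9, c: -1, d: -6.
The most negative is -9 in column b, so b enters.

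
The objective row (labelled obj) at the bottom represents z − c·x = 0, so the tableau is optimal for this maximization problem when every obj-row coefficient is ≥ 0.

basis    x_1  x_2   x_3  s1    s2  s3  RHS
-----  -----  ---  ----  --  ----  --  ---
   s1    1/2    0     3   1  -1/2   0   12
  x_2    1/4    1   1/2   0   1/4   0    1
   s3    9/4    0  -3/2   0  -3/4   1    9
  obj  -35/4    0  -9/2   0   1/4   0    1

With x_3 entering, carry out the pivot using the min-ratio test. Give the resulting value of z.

Ratio test on column x_3 — row 1: 12/3 = 4; row 2: 1/(1/2) = 2; row 3: entry -3/2 ≤ 0. Minimum is 2 at row 2 (x_2 leaves); pivot element 1/2.
Pivot on row 2; the obj-row RHS becomes 1 − (-9/2)·2 = 10.

10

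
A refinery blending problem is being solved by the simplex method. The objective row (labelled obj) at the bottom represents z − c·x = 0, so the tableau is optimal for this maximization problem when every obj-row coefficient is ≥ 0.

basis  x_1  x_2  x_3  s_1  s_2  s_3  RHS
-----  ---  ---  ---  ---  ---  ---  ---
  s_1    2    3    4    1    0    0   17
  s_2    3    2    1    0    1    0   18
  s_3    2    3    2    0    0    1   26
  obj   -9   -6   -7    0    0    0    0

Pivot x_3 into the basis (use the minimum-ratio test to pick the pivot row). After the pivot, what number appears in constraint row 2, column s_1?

-1/4

Ratio test on column x_3 — row 1: 17/4 = 17/4; row 2: 18/1 = 18; row 3: 26/2 = 13. Minimum is 17/4 at row 1 (s_1 leaves); pivot element 4.
Divide row 1 by 4; eliminate column x_3 from the other rows.
Row 2 update in column s_1: 0 − 1·(1/4) = -1/4.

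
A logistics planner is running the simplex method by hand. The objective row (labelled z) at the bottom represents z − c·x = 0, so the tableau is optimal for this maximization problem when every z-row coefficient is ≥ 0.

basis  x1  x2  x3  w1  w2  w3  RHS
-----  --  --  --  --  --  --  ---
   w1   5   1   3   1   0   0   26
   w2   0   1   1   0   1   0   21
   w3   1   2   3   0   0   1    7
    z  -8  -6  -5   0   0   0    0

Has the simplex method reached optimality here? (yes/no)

no

The z-row has a negative entry -8 in column x1, so it is not optimal.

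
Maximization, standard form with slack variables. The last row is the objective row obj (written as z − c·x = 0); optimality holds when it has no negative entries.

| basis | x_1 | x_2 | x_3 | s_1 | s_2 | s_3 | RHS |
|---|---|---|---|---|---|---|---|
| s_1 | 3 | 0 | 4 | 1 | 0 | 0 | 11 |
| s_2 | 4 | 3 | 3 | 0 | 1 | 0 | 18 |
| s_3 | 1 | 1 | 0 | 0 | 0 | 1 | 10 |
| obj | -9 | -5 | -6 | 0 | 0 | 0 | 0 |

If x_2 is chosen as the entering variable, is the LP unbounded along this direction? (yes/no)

Column x_2 has positive entries in row(s) 2, 3, so the ratio test bounds it — not unbounded.

no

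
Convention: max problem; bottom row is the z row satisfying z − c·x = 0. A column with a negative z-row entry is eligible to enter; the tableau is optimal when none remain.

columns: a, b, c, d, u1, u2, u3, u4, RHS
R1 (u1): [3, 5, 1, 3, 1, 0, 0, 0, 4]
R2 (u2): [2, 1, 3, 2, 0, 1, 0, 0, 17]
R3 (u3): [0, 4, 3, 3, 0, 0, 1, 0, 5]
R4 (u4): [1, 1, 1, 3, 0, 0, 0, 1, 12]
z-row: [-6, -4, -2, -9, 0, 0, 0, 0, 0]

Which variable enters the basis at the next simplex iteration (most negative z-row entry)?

d

Negative z-row entries: a: -6, b: -4, c: -2, d: -9.
The most negative is -9 in column d, so d enters.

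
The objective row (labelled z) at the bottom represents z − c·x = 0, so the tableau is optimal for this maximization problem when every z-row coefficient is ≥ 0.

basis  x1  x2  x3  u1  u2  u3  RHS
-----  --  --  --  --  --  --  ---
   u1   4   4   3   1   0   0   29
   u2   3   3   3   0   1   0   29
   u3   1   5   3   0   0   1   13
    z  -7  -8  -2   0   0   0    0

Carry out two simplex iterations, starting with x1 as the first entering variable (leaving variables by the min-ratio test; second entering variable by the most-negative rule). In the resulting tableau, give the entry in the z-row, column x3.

61/16

Ratio test on column x1 — row 1: 29/4 = 29/4; row 2: 29/3 = 29/3; row 3: 13/1 = 13. Minimum is 29/4 at row 1 (u1 leaves); pivot element 4.
Divide row 1 by 4; eliminate column x1 from the other rows.
Second iteration: most negative z-row entry is -1 in column x2, so x2 enters.
Ratio test on column x2 — row 1: (29/4)/1 = 29/4; row 2: entry 0 ≤ 0; row 3: (23/4)/4 = 23/16. Minimum is 23/16 at row 3 (u3 leaves); pivot element 4.
Divide row 3 by 4; eliminate column x2 from the other rows.
After both pivots, the entry at the z-row, column x3 is 61/16.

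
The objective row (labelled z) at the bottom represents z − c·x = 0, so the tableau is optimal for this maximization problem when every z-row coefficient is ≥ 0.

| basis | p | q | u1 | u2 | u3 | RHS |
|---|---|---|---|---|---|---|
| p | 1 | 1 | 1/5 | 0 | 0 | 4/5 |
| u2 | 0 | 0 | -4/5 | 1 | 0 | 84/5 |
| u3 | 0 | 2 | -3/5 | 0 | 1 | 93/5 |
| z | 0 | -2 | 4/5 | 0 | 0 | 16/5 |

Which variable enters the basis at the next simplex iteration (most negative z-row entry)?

q

Negative z-row entries: q: -2.
The most negative is -2 in column q, so q enters.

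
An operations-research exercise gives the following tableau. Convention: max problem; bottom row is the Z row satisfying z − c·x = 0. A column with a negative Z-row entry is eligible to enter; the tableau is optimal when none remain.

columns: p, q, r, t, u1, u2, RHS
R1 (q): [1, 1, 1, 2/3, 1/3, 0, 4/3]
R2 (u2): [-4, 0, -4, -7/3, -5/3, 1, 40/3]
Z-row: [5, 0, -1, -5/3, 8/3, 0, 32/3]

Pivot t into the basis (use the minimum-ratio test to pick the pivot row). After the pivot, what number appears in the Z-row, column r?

Ratio test on column t — row 1: (4/3)/(2/3) = 2; row 2: entry -7/3 ≤ 0. Minimum is 2 at row 1 (q leaves); pivot element 2/3.
Divide row 1 by 2/3; eliminate column t from the other rows.
Z-row update in column r: -1 − (-5/3)·(3/2) = 3/2.

3/2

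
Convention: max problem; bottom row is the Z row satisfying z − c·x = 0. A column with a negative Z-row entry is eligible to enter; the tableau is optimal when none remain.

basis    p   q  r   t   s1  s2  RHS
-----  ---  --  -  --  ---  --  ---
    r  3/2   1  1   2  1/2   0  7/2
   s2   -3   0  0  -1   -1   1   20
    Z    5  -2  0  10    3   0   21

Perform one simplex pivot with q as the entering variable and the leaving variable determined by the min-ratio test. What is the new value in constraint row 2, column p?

Ratio test on column q — row 1: (7/2)/1 = 7/2; row 2: entry 0 ≤ 0. Minimum is 7/2 at row 1 (r leaves); pivot element 1.
Divide row 1 by 1; eliminate column q from the other rows.
Row 2 update in column p: -3 − 0·(3/2) = -3.

-3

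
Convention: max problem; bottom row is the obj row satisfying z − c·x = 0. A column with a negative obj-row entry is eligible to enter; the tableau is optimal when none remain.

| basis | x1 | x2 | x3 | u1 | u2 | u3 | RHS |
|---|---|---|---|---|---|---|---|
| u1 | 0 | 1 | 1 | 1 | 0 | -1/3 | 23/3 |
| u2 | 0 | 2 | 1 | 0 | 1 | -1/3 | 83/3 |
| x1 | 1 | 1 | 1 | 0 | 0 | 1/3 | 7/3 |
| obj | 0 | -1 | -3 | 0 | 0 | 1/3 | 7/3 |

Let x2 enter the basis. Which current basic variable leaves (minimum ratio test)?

x1

Column x2 entries and ratios — u1: (23/3)/1 = 23/3; u2: (83/3)/2 = 83/6; x1: (7/3)/1 = 7/3.
Smallest ratio is 7/3 in the row of x1, so x1 leaves.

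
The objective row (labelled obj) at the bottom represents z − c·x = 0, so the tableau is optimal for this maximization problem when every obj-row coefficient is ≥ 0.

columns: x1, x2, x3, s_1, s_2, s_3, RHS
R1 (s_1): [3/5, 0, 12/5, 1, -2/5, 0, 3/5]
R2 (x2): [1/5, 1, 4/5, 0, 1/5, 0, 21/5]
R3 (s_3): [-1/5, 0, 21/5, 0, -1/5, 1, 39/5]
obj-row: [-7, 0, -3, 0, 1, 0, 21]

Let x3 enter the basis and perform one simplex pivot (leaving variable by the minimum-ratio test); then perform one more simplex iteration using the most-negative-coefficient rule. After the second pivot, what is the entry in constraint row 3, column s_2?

Ratio test on column x3 — row 1: (3/5)/(12/5) = 1/4; row 2: (21/5)/(4/5) = 21/4; row 3: (39/5)/(21/5) = 13/7. Minimum is 1/4 at row 1 (s_1 leaves); pivot element 12/5.
Divide row 1 by 12/5; eliminate column x3 from the other rows.
Second iteration: most negative obj-row entry is -25/4 in column x1, so x1 enters.
Ratio test on column x1 — row 1: (1/4)/(1/4) = 1; row 2: entry 0 ≤ 0; row 3: entry -5/4 ≤ 0. Minimum is 1 at row 1 (x3 leaves); pivot element 1/4.
Divide row 1 by 1/4; eliminate column x1 from the other rows.
After both pivots, the entry at constraint row 3, column s_2 is -1/3.

-1/3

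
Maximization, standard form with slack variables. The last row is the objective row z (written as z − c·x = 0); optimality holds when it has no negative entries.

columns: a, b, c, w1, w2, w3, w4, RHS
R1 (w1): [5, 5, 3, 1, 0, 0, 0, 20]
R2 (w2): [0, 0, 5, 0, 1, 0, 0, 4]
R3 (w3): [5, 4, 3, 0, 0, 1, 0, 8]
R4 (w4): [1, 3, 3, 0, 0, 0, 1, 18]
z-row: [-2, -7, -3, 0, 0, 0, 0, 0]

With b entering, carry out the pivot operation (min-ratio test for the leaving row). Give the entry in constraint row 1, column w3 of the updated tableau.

-5/4

Ratio test on column b — row 1: 20/5 = 4; row 2: entry 0 ≤ 0; row 3: 8/4 = 2; row 4: 18/3 = 6. Minimum is 2 at row 3 (w3 leaves); pivot element 4.
Divide row 3 by 4; eliminate column b from the other rows.
Row 1 update in column w3: 0 − 5·(1/4) = -5/4.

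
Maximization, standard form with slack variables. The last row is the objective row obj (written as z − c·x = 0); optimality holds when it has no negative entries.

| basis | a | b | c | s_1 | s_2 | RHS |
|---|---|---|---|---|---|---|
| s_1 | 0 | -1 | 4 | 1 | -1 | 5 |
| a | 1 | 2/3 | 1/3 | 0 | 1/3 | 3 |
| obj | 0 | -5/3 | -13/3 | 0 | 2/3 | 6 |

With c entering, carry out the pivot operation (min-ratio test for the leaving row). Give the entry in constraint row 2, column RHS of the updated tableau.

Ratio test on column c — row 1: 5/4 = 5/4; row 2: 3/(1/3) = 9. Minimum is 5/4 at row 1 (s_1 leaves); pivot element 4.
Divide row 1 by 4; eliminate column c from the other rows.
Row 2 update in column RHS: 3 − (1/3)·(5/4) = 31/12.

31/12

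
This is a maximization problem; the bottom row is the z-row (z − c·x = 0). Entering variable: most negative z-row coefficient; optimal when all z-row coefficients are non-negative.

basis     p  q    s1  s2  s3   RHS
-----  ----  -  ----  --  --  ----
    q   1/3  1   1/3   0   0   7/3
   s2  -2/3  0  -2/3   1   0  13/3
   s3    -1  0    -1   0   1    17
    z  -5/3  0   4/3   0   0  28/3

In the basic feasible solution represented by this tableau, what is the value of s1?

0

s1 is not in the basis, so in the current basic feasible solution s1 = 0.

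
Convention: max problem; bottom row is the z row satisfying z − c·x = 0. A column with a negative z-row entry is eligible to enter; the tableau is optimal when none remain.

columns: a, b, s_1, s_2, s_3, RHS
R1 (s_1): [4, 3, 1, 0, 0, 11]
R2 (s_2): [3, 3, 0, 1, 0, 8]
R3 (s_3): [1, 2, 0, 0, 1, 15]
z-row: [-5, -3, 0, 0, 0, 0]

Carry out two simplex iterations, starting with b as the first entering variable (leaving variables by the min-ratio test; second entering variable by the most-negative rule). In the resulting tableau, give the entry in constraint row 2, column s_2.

1/3

Ratio test on column b — row 1: 11/3 = 11/3; row 2: 8/3 = 8/3; row 3: 15/2 = 15/2. Minimum is 8/3 at row 2 (s_2 leaves); pivot element 3.
Divide row 2 by 3; eliminate column b from the other rows.
Second iteration: most negative z-row entry is -2 in column a, so a enters.
Ratio test on column a — row 1: 3/1 = 3; row 2: (8/3)/1 = 8/3; row 3: entry -1 ≤ 0. Minimum is 8/3 at row 2 (b leaves); pivot element 1.
Divide row 2 by 1; eliminate column a from the other rows.
After both pivots, the entry at constraint row 2, column s_2 is 1/3.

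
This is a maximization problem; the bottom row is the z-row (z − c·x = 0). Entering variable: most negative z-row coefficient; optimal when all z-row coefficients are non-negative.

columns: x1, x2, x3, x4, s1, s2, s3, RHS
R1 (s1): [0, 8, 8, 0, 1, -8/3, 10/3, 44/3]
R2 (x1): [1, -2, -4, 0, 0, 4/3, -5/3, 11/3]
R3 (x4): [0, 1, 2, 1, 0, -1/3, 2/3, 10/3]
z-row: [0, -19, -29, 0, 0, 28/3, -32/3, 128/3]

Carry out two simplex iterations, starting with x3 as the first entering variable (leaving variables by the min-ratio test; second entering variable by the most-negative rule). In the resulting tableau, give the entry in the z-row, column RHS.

185/2

Ratio test on column x3 — row 1: (44/3)/8 = 11/6; row 2: entry -4 ≤ 0; row 3: (10/3)/2 = 5/3. Minimum is 5/3 at row 3 (x4 leaves); pivot element 2.
Divide row 3 by 2; eliminate column x3 from the other rows.
Second iteration: most negative z-row entry is -9/2 in column x2, so x2 enters.
Ratio test on column x2 — row 1: (4/3)/4 = 1/3; row 2: entry 0 ≤ 0; row 3: (5/3)/(1/2) = 10/3. Minimum is 1/3 at row 1 (s1 leaves); pivot element 4.
Divide row 1 by 4; eliminate column x2 from the other rows.
After both pivots, the entry at the z-row, column RHS is 185/2.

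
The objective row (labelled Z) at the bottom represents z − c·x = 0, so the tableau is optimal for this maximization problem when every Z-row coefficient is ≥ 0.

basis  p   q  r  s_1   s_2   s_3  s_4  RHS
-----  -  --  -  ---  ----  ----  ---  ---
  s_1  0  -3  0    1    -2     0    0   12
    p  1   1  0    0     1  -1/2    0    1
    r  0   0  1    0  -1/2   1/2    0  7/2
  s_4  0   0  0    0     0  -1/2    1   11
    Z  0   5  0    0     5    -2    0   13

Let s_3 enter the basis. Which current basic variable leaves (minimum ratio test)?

r

Column s_3 entries and ratios — s_1: 0 ≤ 0, skip; p: -1/2 ≤ 0, skip; r: (7/2)/(1/2) = 7; s_4: -1/2 ≤ 0, skip.
Smallest ratio is 7 in the row of r, so r leaves.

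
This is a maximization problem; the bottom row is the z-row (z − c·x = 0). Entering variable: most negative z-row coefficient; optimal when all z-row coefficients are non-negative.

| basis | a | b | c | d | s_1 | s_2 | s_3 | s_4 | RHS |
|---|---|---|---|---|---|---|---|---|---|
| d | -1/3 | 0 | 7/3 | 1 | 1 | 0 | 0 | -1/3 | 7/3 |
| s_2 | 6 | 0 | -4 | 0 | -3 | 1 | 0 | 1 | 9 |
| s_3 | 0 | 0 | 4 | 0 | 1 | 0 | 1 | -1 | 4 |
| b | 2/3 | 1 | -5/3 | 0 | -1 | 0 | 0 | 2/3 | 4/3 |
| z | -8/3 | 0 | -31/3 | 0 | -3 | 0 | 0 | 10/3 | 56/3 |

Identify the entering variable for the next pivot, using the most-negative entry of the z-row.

Negative z-row entries: a: -8/3, c: -31/3, s_1: -3.
The most negative is -31/3 in column c, so c enters.

c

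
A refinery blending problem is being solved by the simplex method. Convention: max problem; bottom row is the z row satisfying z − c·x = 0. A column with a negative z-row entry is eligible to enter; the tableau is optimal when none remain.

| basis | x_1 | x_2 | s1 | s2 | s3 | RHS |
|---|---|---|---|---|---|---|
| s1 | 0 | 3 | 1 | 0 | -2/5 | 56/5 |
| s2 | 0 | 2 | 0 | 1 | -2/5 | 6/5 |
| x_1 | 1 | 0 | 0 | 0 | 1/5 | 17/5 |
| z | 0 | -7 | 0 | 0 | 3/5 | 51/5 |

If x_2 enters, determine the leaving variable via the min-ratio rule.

Column x_2 entries and ratios — s1: (56/5)/3 = 56/15; s2: (6/5)/2 = 3/5; x_1: 0 ≤ 0, skip.
Smallest ratio is 3/5 in the row of s2, so s2 leaves.

s2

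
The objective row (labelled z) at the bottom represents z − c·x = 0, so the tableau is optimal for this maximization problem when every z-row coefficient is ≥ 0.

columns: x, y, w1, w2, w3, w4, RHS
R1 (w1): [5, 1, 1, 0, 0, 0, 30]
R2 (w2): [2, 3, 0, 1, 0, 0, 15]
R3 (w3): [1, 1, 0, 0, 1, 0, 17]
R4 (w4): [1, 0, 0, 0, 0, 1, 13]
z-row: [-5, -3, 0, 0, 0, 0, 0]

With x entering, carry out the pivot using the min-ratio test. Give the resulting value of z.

Ratio test on column x — row 1: 30/5 = 6; row 2: 15/2 = 15/2; row 3: 17/1 = 17; row 4: 13/1 = 13. Minimum is 6 at row 1 (w1 leaves); pivot element 5.
Pivot on row 1; the z-row RHS becomes 0 − (-5)·6 = 30.

30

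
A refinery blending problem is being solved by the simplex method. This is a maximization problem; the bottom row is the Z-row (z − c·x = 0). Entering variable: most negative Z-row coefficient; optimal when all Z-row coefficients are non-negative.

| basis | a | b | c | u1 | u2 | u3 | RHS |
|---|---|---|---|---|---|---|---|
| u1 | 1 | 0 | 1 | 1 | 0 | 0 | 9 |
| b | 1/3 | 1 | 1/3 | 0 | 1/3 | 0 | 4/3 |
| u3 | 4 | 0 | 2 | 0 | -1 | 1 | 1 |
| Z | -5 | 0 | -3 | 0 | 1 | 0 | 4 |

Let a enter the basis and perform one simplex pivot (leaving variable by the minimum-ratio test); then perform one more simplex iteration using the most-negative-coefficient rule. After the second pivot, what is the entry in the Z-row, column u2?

-1/2

Ratio test on column a — row 1: 9/1 = 9; row 2: (4/3)/(1/3) = 4; row 3: 1/4 = 1/4. Minimum is 1/4 at row 3 (u3 leaves); pivot element 4.
Divide row 3 by 4; eliminate column a from the other rows.
Second iteration: most negative Z-row entry is -1/2 in column c, so c enters.
Ratio test on column c — row 1: (35/4)/(1/2) = 35/2; row 2: (5/4)/(1/6) = 15/2; row 3: (1/4)/(1/2) = 1/2. Minimum is 1/2 at row 3 (a leaves); pivot element 1/2.
Divide row 3 by 1/2; eliminate column c from the other rows.
After both pivots, the entry at the Z-row, column u2 is -1/2.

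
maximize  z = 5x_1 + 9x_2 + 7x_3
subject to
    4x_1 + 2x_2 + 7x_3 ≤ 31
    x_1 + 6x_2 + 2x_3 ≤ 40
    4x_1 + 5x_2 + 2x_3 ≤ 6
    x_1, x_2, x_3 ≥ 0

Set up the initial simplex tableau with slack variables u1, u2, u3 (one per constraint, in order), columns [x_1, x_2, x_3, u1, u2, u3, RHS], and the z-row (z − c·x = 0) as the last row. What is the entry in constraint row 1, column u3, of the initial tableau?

0

Slack u3 belongs to constraint 3; its column is the unit vector e_3, so the entry in row 1 is 0.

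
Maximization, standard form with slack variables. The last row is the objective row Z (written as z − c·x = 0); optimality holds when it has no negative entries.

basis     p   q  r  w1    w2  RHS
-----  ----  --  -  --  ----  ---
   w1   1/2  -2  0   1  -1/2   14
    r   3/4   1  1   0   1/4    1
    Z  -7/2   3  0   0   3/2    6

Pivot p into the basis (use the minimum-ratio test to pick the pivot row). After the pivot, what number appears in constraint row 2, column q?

4/3

Ratio test on column p — row 1: 14/(1/2) = 28; row 2: 1/(3/4) = 4/3. Minimum is 4/3 at row 2 (r leaves); pivot element 3/4.
Divide row 2 by 3/4; eliminate column p from the other rows.
In the new row 2, the q entry is the old entry divided by the pivot: 1/(3/4) = 4/3.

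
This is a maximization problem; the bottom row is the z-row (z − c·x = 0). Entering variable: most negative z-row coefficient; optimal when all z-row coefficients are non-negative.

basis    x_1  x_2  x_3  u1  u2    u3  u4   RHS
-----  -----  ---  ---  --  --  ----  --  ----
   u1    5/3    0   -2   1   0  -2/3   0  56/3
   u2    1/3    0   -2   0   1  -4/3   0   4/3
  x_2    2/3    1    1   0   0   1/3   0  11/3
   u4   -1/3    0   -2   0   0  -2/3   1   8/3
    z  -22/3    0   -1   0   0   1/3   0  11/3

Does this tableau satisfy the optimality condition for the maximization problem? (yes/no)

no

The z-row has a negative entry -22/3 in column x_1, so it is not optimal.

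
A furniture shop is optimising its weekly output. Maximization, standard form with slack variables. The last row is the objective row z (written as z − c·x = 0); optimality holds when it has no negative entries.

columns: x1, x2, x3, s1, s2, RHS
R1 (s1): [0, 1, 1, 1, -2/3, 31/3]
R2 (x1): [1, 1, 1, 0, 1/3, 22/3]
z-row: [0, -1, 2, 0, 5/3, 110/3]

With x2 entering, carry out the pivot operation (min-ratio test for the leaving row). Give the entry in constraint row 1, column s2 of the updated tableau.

Ratio test on column x2 — row 1: (31/3)/1 = 31/3; row 2: (22/3)/1 = 22/3. Minimum is 22/3 at row 2 (x1 leaves); pivot element 1.
Divide row 2 by 1; eliminate column x2 from the other rows.
Row 1 update in column s2: -2/3 − 1·(1/3) = -1.

-1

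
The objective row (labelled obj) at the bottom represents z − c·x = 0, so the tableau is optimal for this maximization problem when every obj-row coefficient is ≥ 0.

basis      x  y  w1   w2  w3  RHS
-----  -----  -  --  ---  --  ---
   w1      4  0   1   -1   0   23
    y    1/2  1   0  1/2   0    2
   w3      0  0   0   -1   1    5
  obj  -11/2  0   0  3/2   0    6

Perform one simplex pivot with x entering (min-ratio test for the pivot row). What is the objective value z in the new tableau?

Ratio test on column x — row 1: 23/4 = 23/4; row 2: 2/(1/2) = 4; row 3: entry 0 ≤ 0. Minimum is 4 at row 2 (y leaves); pivot element 1/2.
Pivot on row 2; the obj-row RHS becomes 6 − (-11/2)·4 = 28.

28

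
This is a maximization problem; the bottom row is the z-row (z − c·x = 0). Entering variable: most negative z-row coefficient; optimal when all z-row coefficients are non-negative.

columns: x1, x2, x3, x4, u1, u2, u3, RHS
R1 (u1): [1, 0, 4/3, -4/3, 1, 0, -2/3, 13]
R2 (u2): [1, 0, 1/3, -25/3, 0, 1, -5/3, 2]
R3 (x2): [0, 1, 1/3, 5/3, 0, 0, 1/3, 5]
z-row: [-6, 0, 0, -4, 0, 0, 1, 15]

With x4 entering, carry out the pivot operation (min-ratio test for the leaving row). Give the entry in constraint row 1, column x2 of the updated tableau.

4/5

Ratio test on column x4 — row 1: entry -4/3 ≤ 0; row 2: entry -25/3 ≤ 0; row 3: 5/(5/3) = 3. Minimum is 3 at row 3 (x2 leaves); pivot element 5/3.
Divide row 3 by 5/3; eliminate column x4 from the other rows.
Row 1 update in column x2: 0 − (-4/3)·(3/5) = 4/5.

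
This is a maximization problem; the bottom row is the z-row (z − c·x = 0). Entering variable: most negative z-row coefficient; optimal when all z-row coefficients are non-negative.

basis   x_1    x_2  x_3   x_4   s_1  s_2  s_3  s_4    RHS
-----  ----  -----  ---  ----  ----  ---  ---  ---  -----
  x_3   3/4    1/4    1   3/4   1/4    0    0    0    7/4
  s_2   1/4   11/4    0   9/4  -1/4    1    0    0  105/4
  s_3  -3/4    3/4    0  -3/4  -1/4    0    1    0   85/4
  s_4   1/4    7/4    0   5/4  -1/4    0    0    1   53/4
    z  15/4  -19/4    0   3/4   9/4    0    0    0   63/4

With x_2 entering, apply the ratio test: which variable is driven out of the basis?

Column x_2 entries and ratios — x_3: (7/4)/(1/4) = 7; s_2: (105/4)/(11/4) = 105/11; s_3: (85/4)/(3/4) = 85/3; s_4: (53/4)/(7/4) = 53/7.
Smallest ratio is 7 in the row of x_3, so x_3 leaves.

x_3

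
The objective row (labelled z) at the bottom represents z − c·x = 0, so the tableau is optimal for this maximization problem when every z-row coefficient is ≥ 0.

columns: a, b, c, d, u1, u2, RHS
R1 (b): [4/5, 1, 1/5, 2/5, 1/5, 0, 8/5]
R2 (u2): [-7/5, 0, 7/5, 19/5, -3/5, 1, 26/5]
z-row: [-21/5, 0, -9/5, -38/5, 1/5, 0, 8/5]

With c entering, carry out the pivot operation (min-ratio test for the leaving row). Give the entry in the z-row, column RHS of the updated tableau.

Ratio test on column c — row 1: (8/5)/(1/5) = 8; row 2: (26/5)/(7/5) = 26/7. Minimum is 26/7 at row 2 (u2 leaves); pivot element 7/5.
Divide row 2 by 7/5; eliminate column c from the other rows.
z-row update in column RHS: 8/5 − (-9/5)·(26/7) = 58/7.

58/7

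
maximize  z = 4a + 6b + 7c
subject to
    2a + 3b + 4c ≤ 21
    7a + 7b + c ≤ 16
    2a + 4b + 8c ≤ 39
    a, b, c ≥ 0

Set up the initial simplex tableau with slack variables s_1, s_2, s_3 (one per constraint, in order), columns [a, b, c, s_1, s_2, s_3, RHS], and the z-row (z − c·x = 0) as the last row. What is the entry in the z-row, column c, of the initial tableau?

The z-row carries the negated objective coefficients: the c entry is -7.

-7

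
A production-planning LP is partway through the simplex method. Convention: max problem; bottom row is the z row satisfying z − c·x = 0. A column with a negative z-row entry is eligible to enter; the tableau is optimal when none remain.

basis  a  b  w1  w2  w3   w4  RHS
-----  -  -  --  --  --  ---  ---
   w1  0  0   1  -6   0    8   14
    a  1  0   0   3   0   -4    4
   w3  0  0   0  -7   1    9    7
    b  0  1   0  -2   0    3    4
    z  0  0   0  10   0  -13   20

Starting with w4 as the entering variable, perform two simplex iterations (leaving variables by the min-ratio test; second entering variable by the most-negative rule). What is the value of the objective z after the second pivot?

92/3

Ratio test on column w4 — row 1: 14/8 = 7/4; row 2: entry -4 ≤ 0; row 3: 7/9 = 7/9; row 4: 4/3 = 4/3. Minimum is 7/9 at row 3 (w3 leaves); pivot element 9.
Pivot on row 3; the z-row RHS becomes 20 − (-13)·(7/9) = 271/9.
Next entering variable (most negative z-row entry -1/9): w2.
Ratio test on column w2 — row 1: (70/9)/(2/9) = 35; row 2: entry -1/9 ≤ 0; row 3: entry -7/9 ≤ 0; row 4: (5/3)/(1/3) = 5. Minimum is 5 at row 4 (b leaves); pivot element 1/3.
After the second pivot the z-row RHS is 271/9 − (-1/9)·5 = 92/3.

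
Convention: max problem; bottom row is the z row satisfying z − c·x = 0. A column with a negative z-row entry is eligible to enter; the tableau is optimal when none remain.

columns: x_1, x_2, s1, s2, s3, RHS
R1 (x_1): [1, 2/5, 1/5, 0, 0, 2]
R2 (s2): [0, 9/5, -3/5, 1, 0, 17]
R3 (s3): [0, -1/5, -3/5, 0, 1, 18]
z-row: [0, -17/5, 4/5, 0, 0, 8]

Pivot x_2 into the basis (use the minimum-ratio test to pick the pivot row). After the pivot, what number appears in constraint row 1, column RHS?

Ratio test on column x_2 — row 1: 2/(2/5) = 5; row 2: 17/(9/5) = 85/9; row 3: entry -1/5 ≤ 0. Minimum is 5 at row 1 (x_1 leaves); pivot element 2/5.
Divide row 1 by 2/5; eliminate column x_2 from the other rows.
In the new row 1, the RHS entry is the old entry divided by the pivot: 2/(2/5) = 5.

5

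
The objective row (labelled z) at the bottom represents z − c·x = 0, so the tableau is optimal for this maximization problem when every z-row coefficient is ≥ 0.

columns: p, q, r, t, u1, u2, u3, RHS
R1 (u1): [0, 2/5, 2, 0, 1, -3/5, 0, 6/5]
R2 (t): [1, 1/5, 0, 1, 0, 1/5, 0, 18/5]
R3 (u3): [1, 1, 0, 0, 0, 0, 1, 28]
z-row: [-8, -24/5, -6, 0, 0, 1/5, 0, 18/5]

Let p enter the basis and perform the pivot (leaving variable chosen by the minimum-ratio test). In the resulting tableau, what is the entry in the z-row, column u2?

9/5

Ratio test on column p — row 1: entry 0 ≤ 0; row 2: (18/5)/1 = 18/5; row 3: 28/1 = 28. Minimum is 18/5 at row 2 (t leaves); pivot element 1.
Divide row 2 by 1; eliminate column p from the other rows.
z-row update in column u2: 1/5 − (-8)·(1/5) = 9/5.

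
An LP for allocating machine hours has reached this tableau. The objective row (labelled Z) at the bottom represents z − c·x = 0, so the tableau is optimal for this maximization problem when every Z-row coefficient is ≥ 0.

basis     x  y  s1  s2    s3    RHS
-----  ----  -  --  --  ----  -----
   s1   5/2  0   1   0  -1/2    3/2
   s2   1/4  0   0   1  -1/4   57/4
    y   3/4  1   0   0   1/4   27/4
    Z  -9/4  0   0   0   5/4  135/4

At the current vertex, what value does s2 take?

s2 is basic (row 2); its value is the RHS of that row, 57/4.

57/4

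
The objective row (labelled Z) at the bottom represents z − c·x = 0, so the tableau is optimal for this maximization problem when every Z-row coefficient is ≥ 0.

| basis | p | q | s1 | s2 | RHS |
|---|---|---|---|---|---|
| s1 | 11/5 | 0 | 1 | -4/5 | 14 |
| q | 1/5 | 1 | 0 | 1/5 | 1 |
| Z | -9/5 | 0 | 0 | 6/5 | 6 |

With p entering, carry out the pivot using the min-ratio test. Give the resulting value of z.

15

Ratio test on column p — row 1: 14/(11/5) = 70/11; row 2: 1/(1/5) = 5. Minimum is 5 at row 2 (q leaves); pivot element 1/5.
Pivot on row 2; the Z-row RHS becomes 6 − (-9/5)·5 = 15.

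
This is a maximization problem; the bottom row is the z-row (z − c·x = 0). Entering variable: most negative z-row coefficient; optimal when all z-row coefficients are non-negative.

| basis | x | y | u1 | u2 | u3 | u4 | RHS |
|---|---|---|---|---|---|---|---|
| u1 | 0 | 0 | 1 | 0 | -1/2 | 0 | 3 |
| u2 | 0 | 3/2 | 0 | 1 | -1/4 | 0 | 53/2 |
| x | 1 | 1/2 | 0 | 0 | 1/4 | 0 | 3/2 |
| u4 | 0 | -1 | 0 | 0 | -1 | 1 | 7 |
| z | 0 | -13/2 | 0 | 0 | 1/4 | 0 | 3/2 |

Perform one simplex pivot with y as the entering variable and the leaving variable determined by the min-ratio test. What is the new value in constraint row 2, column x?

-3

Ratio test on column y — row 1: entry 0 ≤ 0; row 2: (53/2)/(3/2) = 53/3; row 3: (3/2)/(1/2) = 3; row 4: entry -1 ≤ 0. Minimum is 3 at row 3 (x leaves); pivot element 1/2.
Divide row 3 by 1/2; eliminate column y from the other rows.
Row 2 update in column x: 0 − (3/2)·2 = -3.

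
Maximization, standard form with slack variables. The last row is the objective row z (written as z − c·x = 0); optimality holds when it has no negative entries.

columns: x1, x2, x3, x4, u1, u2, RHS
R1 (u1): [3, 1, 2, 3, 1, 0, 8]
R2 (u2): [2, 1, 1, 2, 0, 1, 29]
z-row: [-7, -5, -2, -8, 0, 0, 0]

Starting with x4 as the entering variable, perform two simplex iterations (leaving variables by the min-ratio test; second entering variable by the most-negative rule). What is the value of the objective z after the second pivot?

40

Ratio test on column x4 — row 1: 8/3 = 8/3; row 2: 29/2 = 29/2. Minimum is 8/3 at row 1 (u1 leaves); pivot element 3.
Pivot on row 1; the z-row RHS becomes 0 − (-8)·(8/3) = 64/3.
Next entering variable (most negative z-row entry -7/3): x2.
Ratio test on column x2 — row 1: (8/3)/(1/3) = 8; row 2: (71/3)/(1/3) = 71. Minimum is 8 at row 1 (x4 leaves); pivot element 1/3.
After the second pivot the z-row RHS is 64/3 − (-7/3)·8 = 40.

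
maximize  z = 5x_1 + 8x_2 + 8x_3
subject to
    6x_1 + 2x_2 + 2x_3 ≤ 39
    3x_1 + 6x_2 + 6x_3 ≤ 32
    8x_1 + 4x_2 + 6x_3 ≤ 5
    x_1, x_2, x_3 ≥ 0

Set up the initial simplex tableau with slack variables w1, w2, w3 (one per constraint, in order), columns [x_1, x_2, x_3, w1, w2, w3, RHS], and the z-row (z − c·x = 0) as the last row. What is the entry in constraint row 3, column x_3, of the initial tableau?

6

Constraint 3 has coefficient 6 on x_3.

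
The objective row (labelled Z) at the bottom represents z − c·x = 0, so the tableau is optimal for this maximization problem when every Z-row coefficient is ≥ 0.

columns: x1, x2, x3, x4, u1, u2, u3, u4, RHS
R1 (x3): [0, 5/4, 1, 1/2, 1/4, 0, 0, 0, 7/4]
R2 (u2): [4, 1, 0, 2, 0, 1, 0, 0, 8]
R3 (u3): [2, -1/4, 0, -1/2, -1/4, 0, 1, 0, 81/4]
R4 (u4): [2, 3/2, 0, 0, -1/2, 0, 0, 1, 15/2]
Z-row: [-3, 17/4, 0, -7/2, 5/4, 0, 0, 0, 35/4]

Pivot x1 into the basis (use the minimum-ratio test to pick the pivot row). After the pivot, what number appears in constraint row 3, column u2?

Ratio test on column x1 — row 1: entry 0 ≤ 0; row 2: 8/4 = 2; row 3: (81/4)/2 = 81/8; row 4: (15/2)/2 = 15/4. Minimum is 2 at row 2 (u2 leaves); pivot element 4.
Divide row 2 by 4; eliminate column x1 from the other rows.
Row 3 update in column u2: 0 − 2·(1/4) = -1/2.

-1/2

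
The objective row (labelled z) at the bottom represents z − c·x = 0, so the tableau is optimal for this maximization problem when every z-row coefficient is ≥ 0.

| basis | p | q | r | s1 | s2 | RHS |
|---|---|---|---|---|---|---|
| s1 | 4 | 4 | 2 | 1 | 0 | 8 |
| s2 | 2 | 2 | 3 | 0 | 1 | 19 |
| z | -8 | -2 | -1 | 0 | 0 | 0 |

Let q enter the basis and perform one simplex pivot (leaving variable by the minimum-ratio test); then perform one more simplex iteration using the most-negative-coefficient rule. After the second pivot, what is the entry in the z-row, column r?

3

Ratio test on column q — row 1: 8/4 = 2; row 2: 19/2 = 19/2. Minimum is 2 at row 1 (s1 leaves); pivot element 4.
Divide row 1 by 4; eliminate column q from the other rows.
Second iteration: most negative z-row entry is -6 in column p, so p enters.
Ratio test on column p — row 1: 2/1 = 2; row 2: entry 0 ≤ 0. Minimum is 2 at row 1 (q leaves); pivot element 1.
Divide row 1 by 1; eliminate column p from the other rows.
After both pivots, the entry at the z-row, column r is 3.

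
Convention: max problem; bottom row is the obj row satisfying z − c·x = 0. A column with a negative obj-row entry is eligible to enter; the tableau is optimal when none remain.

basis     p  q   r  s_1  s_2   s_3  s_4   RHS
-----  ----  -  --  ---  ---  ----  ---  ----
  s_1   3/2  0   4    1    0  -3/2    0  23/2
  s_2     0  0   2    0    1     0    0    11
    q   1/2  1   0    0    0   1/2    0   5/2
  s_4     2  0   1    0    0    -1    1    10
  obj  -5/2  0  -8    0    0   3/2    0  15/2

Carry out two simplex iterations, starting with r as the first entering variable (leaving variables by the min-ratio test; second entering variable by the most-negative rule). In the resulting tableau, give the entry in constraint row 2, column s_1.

Ratio test on column r — row 1: (23/2)/4 = 23/8; row 2: 11/2 = 11/2; row 3: entry 0 ≤ 0; row 4: 10/1 = 10. Minimum is 23/8 at row 1 (s_1 leaves); pivot element 4.
Divide row 1 by 4; eliminate column r from the other rows.
Second iteration: most negative obj-row entry is -3/2 in column s_3, so s_3 enters.
Ratio test on column s_3 — row 1: entry -3/8 ≤ 0; row 2: (21/4)/(3/4) = 7; row 3: (5/2)/(1/2) = 5; row 4: entry -5/8 ≤ 0. Minimum is 5 at row 3 (q leaves); pivot element 1/2.
Divide row 3 by 1/2; eliminate column s_3 from the other rows.
After both pivots, the entry at constraint row 2, column s_1 is -1/2.

-1/2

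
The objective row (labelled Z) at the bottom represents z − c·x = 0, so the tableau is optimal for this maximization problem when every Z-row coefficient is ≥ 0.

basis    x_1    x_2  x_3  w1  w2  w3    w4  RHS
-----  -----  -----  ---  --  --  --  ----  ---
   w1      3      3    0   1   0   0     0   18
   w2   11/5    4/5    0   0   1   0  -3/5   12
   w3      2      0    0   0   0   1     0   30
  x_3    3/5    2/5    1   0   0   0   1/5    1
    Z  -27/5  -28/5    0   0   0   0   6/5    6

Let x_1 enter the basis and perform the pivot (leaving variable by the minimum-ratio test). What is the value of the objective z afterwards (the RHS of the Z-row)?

15

Ratio test on column x_1 — row 1: 18/3 = 6; row 2: 12/(11/5) = 60/11; row 3: 30/2 = 15; row 4: 1/(3/5) = 5/3. Minimum is 5/3 at row 4 (x_3 leaves); pivot element 3/5.
Pivot on row 4; the Z-row RHS becomes 6 − (-27/5)·(5/3) = 15.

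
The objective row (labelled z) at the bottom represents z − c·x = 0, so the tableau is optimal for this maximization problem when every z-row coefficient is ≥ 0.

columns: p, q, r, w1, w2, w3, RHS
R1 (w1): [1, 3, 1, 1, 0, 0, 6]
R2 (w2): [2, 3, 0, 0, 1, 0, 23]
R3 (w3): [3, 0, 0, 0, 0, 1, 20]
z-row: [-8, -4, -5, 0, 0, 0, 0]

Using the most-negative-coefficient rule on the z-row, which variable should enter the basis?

Negative z-row entries: p: -8, q: -4, r: -5.
The most negative is -8 in column p, so p enters.

p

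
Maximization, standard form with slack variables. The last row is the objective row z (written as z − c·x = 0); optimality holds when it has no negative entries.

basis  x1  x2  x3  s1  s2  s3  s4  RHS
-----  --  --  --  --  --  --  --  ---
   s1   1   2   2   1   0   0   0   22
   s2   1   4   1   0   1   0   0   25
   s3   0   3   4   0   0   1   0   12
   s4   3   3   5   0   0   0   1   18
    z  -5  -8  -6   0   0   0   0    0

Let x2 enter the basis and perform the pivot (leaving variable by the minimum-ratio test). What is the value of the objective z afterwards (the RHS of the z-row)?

32

Ratio test on column x2 — row 1: 22/2 = 11; row 2: 25/4 = 25/4; row 3: 12/3 = 4; row 4: 18/3 = 6. Minimum is 4 at row 3 (s3 leaves); pivot element 3.
Pivot on row 3; the z-row RHS becomes 0 − (-8)·4 = 32.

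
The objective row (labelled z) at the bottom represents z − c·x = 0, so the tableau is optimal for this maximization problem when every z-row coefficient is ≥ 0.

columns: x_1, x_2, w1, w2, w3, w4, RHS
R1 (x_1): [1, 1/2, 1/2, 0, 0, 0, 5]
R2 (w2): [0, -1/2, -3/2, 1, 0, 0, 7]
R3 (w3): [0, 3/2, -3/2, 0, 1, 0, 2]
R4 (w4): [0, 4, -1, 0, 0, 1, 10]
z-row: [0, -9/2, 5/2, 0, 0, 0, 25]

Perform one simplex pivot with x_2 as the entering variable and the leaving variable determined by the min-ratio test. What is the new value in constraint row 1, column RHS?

Ratio test on column x_2 — row 1: 5/(1/2) = 10; row 2: entry -1/2 ≤ 0; row 3: 2/(3/2) = 4/3; row 4: 10/4 = 5/2. Minimum is 4/3 at row 3 (w3 leaves); pivot element 3/2.
Divide row 3 by 3/2; eliminate column x_2 from the other rows.
Row 1 update in column RHS: 5 − (1/2)·(4/3) = 13/3.

13/3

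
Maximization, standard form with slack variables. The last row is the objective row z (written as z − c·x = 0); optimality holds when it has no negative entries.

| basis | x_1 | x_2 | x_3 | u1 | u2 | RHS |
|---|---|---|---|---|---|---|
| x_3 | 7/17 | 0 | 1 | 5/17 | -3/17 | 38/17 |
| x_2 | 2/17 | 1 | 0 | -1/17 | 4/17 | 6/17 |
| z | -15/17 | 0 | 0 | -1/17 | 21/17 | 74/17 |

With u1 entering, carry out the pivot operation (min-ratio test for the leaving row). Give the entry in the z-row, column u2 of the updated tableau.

6/5

Ratio test on column u1 — row 1: (38/17)/(5/17) = 38/5; row 2: entry -1/17 ≤ 0. Minimum is 38/5 at row 1 (x_3 leaves); pivot element 5/17.
Divide row 1 by 5/17; eliminate column u1 from the other rows.
z-row update in column u2: 21/17 − (-1/17)·(-3/5) = 6/5.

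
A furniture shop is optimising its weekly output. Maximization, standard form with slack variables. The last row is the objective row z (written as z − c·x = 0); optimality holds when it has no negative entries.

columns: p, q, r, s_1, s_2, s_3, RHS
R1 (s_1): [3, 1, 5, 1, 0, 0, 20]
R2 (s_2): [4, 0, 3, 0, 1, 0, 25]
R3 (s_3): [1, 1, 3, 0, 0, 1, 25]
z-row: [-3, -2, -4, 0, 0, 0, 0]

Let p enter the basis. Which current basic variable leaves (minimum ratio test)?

Column p entries and ratios — s_1: 20/3 = 20/3; s_2: 25/4 = 25/4; s_3: 25/1 = 25.
Smallest ratio is 25/4 in the row of s_2, so s_2 leaves.

s_2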